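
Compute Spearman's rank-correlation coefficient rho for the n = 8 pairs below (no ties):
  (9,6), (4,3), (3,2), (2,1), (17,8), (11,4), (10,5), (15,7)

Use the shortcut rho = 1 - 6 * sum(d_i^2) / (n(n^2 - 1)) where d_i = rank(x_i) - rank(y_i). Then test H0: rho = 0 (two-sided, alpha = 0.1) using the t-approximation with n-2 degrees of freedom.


Step 1: Rank x and y separately (midranks; no ties here).
rank(x): 9->4, 4->3, 3->2, 2->1, 17->8, 11->6, 10->5, 15->7
rank(y): 6->6, 3->3, 2->2, 1->1, 8->8, 4->4, 5->5, 7->7
Step 2: d_i = R_x(i) - R_y(i); compute d_i^2.
  (4-6)^2=4, (3-3)^2=0, (2-2)^2=0, (1-1)^2=0, (8-8)^2=0, (6-4)^2=4, (5-5)^2=0, (7-7)^2=0
sum(d^2) = 8.
Step 3: rho = 1 - 6*8 / (8*(8^2 - 1)) = 1 - 48/504 = 0.904762.
Step 4: Under H0, t = rho * sqrt((n-2)/(1-rho^2)) = 5.2034 ~ t(6).
Step 5: Two-sided p-value from the t-distribution with 6 df = 0.002008.
Step 6: alpha = 0.1. reject H0.

rho = 0.9048, p = 0.002008, reject H0 at alpha = 0.1.


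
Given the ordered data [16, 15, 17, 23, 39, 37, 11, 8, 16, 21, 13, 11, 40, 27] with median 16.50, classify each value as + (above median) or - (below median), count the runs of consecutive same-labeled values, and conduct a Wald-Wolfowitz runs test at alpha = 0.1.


Step 1: Compute median = 16.50; label A = above, B = below.
Labels in order: BBAAAABBBABBAA  (n_A = 7, n_B = 7)
Step 2: Count runs R = 6.
Step 3: Under H0 (random ordering), E[R] = 2*n_A*n_B/(n_A+n_B) + 1 = 2*7*7/14 + 1 = 8.0000.
        Var[R] = 2*n_A*n_B*(2*n_A*n_B - n_A - n_B) / ((n_A+n_B)^2 * (n_A+n_B-1)) = 8232/2548 = 3.2308.
        SD[R] = 1.7974.
Step 4: Continuity-corrected z = (R + 0.5 - E[R]) / SD[R] = (6 + 0.5 - 8.0000) / 1.7974 = -0.8345.
Step 5: Two-sided p-value via normal approximation = 2*(1 - Phi(|z|)) = 0.403986.
Step 6: alpha = 0.1. fail to reject H0.

R = 6, z = -0.8345, p = 0.403986, fail to reject H0.


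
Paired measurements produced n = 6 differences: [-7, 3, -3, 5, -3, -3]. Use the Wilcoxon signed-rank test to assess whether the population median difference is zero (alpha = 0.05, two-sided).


Step 1: Drop any zero differences (none here) and take |d_i|.
|d| = [7, 3, 3, 5, 3, 3]
Step 2: Midrank |d_i| (ties get averaged ranks).
ranks: |7|->6, |3|->2.5, |3|->2.5, |5|->5, |3|->2.5, |3|->2.5
Step 3: Attach original signs; sum ranks with positive sign and with negative sign.
W+ = 2.5 + 5 = 7.5
W- = 6 + 2.5 + 2.5 + 2.5 = 13.5
(Check: W+ + W- = 21 should equal n(n+1)/2 = 21.)
Step 4: Test statistic W = min(W+, W-) = 7.5.
Step 5: Ties in |d|, so use the tie-corrected normal approximation.
        E[W] = n(n+1)/4 = 6*7/4 = 10.5.
        Tie groups: |d|=3 (t=4); sum(t^3 - t) = 60.
        Var[W] = n(n+1)(2n+1)/24 - sum(t^3-t)/48 = 546/24 - 60/48 = 21.5.
        z = (W - E[W]) / sqrt(Var[W]) = (7.5 - 10.5) / 4.6368 = -0.6470.
        Two-sided p = 2*Phi(z) = 0.517634.
Step 6: alpha = 0.05. fail to reject H0.

W+ = 7.5, W- = 13.5, W = min = 7.5, p = 0.517634, fail to reject H0.


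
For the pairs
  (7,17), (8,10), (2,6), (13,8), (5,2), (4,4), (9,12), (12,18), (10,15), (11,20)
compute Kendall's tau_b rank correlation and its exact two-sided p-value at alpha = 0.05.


Step 1: Enumerate the 45 unordered pairs (i,j) with i<j and classify each by sign(x_j-x_i) * sign(y_j-y_i).
  (1,2):dx=+1,dy=-7->D; (1,3):dx=-5,dy=-11->C; (1,4):dx=+6,dy=-9->D; (1,5):dx=-2,dy=-15->C
  (1,6):dx=-3,dy=-13->C; (1,7):dx=+2,dy=-5->D; (1,8):dx=+5,dy=+1->C; (1,9):dx=+3,dy=-2->D
  (1,10):dx=+4,dy=+3->C; (2,3):dx=-6,dy=-4->C; (2,4):dx=+5,dy=-2->D; (2,5):dx=-3,dy=-8->C
  (2,6):dx=-4,dy=-6->C; (2,7):dx=+1,dy=+2->C; (2,8):dx=+4,dy=+8->C; (2,9):dx=+2,dy=+5->C
  (2,10):dx=+3,dy=+10->C; (3,4):dx=+11,dy=+2->C; (3,5):dx=+3,dy=-4->D; (3,6):dx=+2,dy=-2->D
  (3,7):dx=+7,dy=+6->C; (3,8):dx=+10,dy=+12->C; (3,9):dx=+8,dy=+9->C; (3,10):dx=+9,dy=+14->C
  (4,5):dx=-8,dy=-6->C; (4,6):dx=-9,dy=-4->C; (4,7):dx=-4,dy=+4->D; (4,8):dx=-1,dy=+10->D
  (4,9):dx=-3,dy=+7->D; (4,10):dx=-2,dy=+12->D; (5,6):dx=-1,dy=+2->D; (5,7):dx=+4,dy=+10->C
  (5,8):dx=+7,dy=+16->C; (5,9):dx=+5,dy=+13->C; (5,10):dx=+6,dy=+18->C; (6,7):dx=+5,dy=+8->C
  (6,8):dx=+8,dy=+14->C; (6,9):dx=+6,dy=+11->C; (6,10):dx=+7,dy=+16->C; (7,8):dx=+3,dy=+6->C
  (7,9):dx=+1,dy=+3->C; (7,10):dx=+2,dy=+8->C; (8,9):dx=-2,dy=-3->C; (8,10):dx=-1,dy=+2->D
  (9,10):dx=+1,dy=+5->C
Step 2: C = 32, D = 13, total pairs = 45.
Step 3: tau = (C - D)/(n(n-1)/2) = (32 - 13)/45 = 0.422222.
Step 4: Exact two-sided p-value (enumerate n! = 3628800 permutations of y under H0): p = 0.108313.
Step 5: alpha = 0.05. fail to reject H0.

tau_b = 0.4222 (C=32, D=13), p = 0.108313, fail to reject H0.


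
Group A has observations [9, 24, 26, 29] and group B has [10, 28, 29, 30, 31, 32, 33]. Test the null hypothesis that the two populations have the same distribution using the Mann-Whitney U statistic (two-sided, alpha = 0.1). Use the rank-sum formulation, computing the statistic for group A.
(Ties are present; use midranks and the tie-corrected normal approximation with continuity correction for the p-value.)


Step 1: Combine and sort all 11 observations; assign midranks.
sorted (value, group): (9,X), (10,Y), (24,X), (26,X), (28,Y), (29,X), (29,Y), (30,Y), (31,Y), (32,Y), (33,Y)
ranks: 9->1, 10->2, 24->3, 26->4, 28->5, 29->6.5, 29->6.5, 30->8, 31->9, 32->10, 33->11
Step 2: Rank sum for X: R1 = 1 + 3 + 4 + 6.5 = 14.5.
Step 3: U_X = R1 - n1(n1+1)/2 = 14.5 - 4*5/2 = 14.5 - 10 = 4.5.
       U_Y = n1*n2 - U_X = 28 - 4.5 = 23.5.
Step 4: Ties are present, so use the tie-corrected normal approximation (with continuity correction) for the p-value.
Step 5: p-value = 0.088247; compare to alpha = 0.1. reject H0.

U_X = 4.5, p = 0.088247, reject H0 at alpha = 0.1.


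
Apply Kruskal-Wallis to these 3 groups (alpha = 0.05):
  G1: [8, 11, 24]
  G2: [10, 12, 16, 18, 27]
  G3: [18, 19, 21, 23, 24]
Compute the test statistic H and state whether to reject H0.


Step 1: Combine all N = 13 observations and assign midranks.
sorted (value, group, rank): (8,G1,1), (10,G2,2), (11,G1,3), (12,G2,4), (16,G2,5), (18,G2,6.5), (18,G3,6.5), (19,G3,8), (21,G3,9), (23,G3,10), (24,G1,11.5), (24,G3,11.5), (27,G2,13)
Step 2: Sum ranks within each group.
R_1 = 15.5 (n_1 = 3)
R_2 = 30.5 (n_2 = 5)
R_3 = 45 (n_3 = 5)
Step 3: H = 12/(N(N+1)) * sum(R_i^2/n_i) - 3(N+1)
     = 12/(13*14) * (15.5^2/3 + 30.5^2/5 + 45^2/5) - 3*14
     = 0.065934 * 671.133 - 42
     = 2.250549.
Step 4: Ties present; correction factor C = 1 - 12/(13^3 - 13) = 0.994505. Corrected H = 2.250549 / 0.994505 = 2.262983.
Step 5: Under H0, H ~ chi^2(2); p-value = 0.322552.
Step 6: alpha = 0.05. fail to reject H0.

H = 2.2630, df = 2, p = 0.322552, fail to reject H0.


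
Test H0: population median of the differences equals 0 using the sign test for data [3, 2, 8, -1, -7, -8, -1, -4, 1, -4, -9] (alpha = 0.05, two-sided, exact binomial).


Step 1: Discard zero differences. Original n = 11; n_eff = number of nonzero differences = 11.
Nonzero differences (with sign): +3, +2, +8, -1, -7, -8, -1, -4, +1, -4, -9
Step 2: Count signs: positive = 4, negative = 7.
Step 3: Under H0: P(positive) = 0.5, so the number of positives S ~ Bin(11, 0.5).
Step 4: Two-sided exact p-value = sum of Bin(11,0.5) probabilities at or below the observed probability = 0.548828.
Step 5: alpha = 0.05. fail to reject H0.

n_eff = 11, pos = 4, neg = 7, p = 0.548828, fail to reject H0.


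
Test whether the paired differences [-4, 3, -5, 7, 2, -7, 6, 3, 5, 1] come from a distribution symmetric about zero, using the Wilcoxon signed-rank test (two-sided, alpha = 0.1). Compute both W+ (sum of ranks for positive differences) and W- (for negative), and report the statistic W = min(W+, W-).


Step 1: Drop any zero differences (none here) and take |d_i|.
|d| = [4, 3, 5, 7, 2, 7, 6, 3, 5, 1]
Step 2: Midrank |d_i| (ties get averaged ranks).
ranks: |4|->5, |3|->3.5, |5|->6.5, |7|->9.5, |2|->2, |7|->9.5, |6|->8, |3|->3.5, |5|->6.5, |1|->1
Step 3: Attach original signs; sum ranks with positive sign and with negative sign.
W+ = 3.5 + 9.5 + 2 + 8 + 3.5 + 6.5 + 1 = 34
W- = 5 + 6.5 + 9.5 = 21
(Check: W+ + W- = 55 should equal n(n+1)/2 = 55.)
Step 4: Test statistic W = min(W+, W-) = 21.
Step 5: Ties in |d|, so use the tie-corrected normal approximation.
        E[W] = n(n+1)/4 = 10*11/4 = 27.5.
        Tie groups: |d|=3 (t=2), |d|=5 (t=2), |d|=7 (t=2); sum(t^3 - t) = 18.
        Var[W] = n(n+1)(2n+1)/24 - sum(t^3-t)/48 = 2310/24 - 18/48 = 95.875.
        z = (W - E[W]) / sqrt(Var[W]) = (21 - 27.5) / 9.7916 = -0.6638.
        Two-sided p = 2*Phi(z) = 0.506795.
Step 6: alpha = 0.1. fail to reject H0.

W+ = 34, W- = 21, W = min = 21, p = 0.506795, fail to reject H0.


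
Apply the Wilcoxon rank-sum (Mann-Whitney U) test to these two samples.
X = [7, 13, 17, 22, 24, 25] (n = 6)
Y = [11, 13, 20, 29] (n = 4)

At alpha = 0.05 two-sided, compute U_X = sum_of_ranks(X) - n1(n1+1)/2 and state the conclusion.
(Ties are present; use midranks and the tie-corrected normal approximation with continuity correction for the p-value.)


Step 1: Combine and sort all 10 observations; assign midranks.
sorted (value, group): (7,X), (11,Y), (13,X), (13,Y), (17,X), (20,Y), (22,X), (24,X), (25,X), (29,Y)
ranks: 7->1, 11->2, 13->3.5, 13->3.5, 17->5, 20->6, 22->7, 24->8, 25->9, 29->10
Step 2: Rank sum for X: R1 = 1 + 3.5 + 5 + 7 + 8 + 9 = 33.5.
Step 3: U_X = R1 - n1(n1+1)/2 = 33.5 - 6*7/2 = 33.5 - 21 = 12.5.
       U_Y = n1*n2 - U_X = 24 - 12.5 = 11.5.
Step 4: Ties are present, so use the tie-corrected normal approximation (with continuity correction) for the p-value.
Step 5: p-value = 1.000000; compare to alpha = 0.05. fail to reject H0.

U_X = 12.5, p = 1.000000, fail to reject H0 at alpha = 0.05.


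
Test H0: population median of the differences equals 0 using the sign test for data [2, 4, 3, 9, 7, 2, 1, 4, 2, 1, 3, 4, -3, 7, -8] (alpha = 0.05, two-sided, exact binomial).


Step 1: Discard zero differences. Original n = 15; n_eff = number of nonzero differences = 15.
Nonzero differences (with sign): +2, +4, +3, +9, +7, +2, +1, +4, +2, +1, +3, +4, -3, +7, -8
Step 2: Count signs: positive = 13, negative = 2.
Step 3: Under H0: P(positive) = 0.5, so the number of positives S ~ Bin(15, 0.5).
Step 4: Two-sided exact p-value = sum of Bin(15,0.5) probabilities at or below the observed probability = 0.007385.
Step 5: alpha = 0.05. reject H0.

n_eff = 15, pos = 13, neg = 2, p = 0.007385, reject H0.


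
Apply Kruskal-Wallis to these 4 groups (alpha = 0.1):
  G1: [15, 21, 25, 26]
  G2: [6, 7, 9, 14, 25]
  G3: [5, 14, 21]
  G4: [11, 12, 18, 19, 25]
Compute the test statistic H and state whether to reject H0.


Step 1: Combine all N = 17 observations and assign midranks.
sorted (value, group, rank): (5,G3,1), (6,G2,2), (7,G2,3), (9,G2,4), (11,G4,5), (12,G4,6), (14,G2,7.5), (14,G3,7.5), (15,G1,9), (18,G4,10), (19,G4,11), (21,G1,12.5), (21,G3,12.5), (25,G1,15), (25,G2,15), (25,G4,15), (26,G1,17)
Step 2: Sum ranks within each group.
R_1 = 53.5 (n_1 = 4)
R_2 = 31.5 (n_2 = 5)
R_3 = 21 (n_3 = 3)
R_4 = 47 (n_4 = 5)
Step 3: H = 12/(N(N+1)) * sum(R_i^2/n_i) - 3(N+1)
     = 12/(17*18) * (53.5^2/4 + 31.5^2/5 + 21^2/3 + 47^2/5) - 3*18
     = 0.039216 * 1502.81 - 54
     = 4.933824.
Step 4: Ties present; correction factor C = 1 - 36/(17^3 - 17) = 0.992647. Corrected H = 4.933824 / 0.992647 = 4.970370.
Step 5: Under H0, H ~ chi^2(3); p-value = 0.173980.
Step 6: alpha = 0.1. fail to reject H0.

H = 4.9704, df = 3, p = 0.173980, fail to reject H0.


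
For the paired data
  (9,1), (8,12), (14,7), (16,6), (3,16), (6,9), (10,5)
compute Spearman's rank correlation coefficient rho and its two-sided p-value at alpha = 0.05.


Step 1: Rank x and y separately (midranks; no ties here).
rank(x): 9->4, 8->3, 14->6, 16->7, 3->1, 6->2, 10->5
rank(y): 1->1, 12->6, 7->4, 6->3, 16->7, 9->5, 5->2
Step 2: d_i = R_x(i) - R_y(i); compute d_i^2.
  (4-1)^2=9, (3-6)^2=9, (6-4)^2=4, (7-3)^2=16, (1-7)^2=36, (2-5)^2=9, (5-2)^2=9
sum(d^2) = 92.
Step 3: rho = 1 - 6*92 / (7*(7^2 - 1)) = 1 - 552/336 = -0.642857.
Step 4: Under H0, t = rho * sqrt((n-2)/(1-rho^2)) = -1.8766 ~ t(5).
Step 5: Two-sided p-value from the t-distribution with 5 df = 0.119392.
Step 6: alpha = 0.05. fail to reject H0.

rho = -0.6429, p = 0.119392, fail to reject H0 at alpha = 0.05.


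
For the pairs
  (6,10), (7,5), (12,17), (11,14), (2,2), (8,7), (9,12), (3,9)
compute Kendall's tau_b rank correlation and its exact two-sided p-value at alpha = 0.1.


Step 1: Enumerate the 28 unordered pairs (i,j) with i<j and classify each by sign(x_j-x_i) * sign(y_j-y_i).
  (1,2):dx=+1,dy=-5->D; (1,3):dx=+6,dy=+7->C; (1,4):dx=+5,dy=+4->C; (1,5):dx=-4,dy=-8->C
  (1,6):dx=+2,dy=-3->D; (1,7):dx=+3,dy=+2->C; (1,8):dx=-3,dy=-1->C; (2,3):dx=+5,dy=+12->C
  (2,4):dx=+4,dy=+9->C; (2,5):dx=-5,dy=-3->C; (2,6):dx=+1,dy=+2->C; (2,7):dx=+2,dy=+7->C
  (2,8):dx=-4,dy=+4->D; (3,4):dx=-1,dy=-3->C; (3,5):dx=-10,dy=-15->C; (3,6):dx=-4,dy=-10->C
  (3,7):dx=-3,dy=-5->C; (3,8):dx=-9,dy=-8->C; (4,5):dx=-9,dy=-12->C; (4,6):dx=-3,dy=-7->C
  (4,7):dx=-2,dy=-2->C; (4,8):dx=-8,dy=-5->C; (5,6):dx=+6,dy=+5->C; (5,7):dx=+7,dy=+10->C
  (5,8):dx=+1,dy=+7->C; (6,7):dx=+1,dy=+5->C; (6,8):dx=-5,dy=+2->D; (7,8):dx=-6,dy=-3->C
Step 2: C = 24, D = 4, total pairs = 28.
Step 3: tau = (C - D)/(n(n-1)/2) = (24 - 4)/28 = 0.714286.
Step 4: Exact two-sided p-value (enumerate n! = 40320 permutations of y under H0): p = 0.014137.
Step 5: alpha = 0.1. reject H0.

tau_b = 0.7143 (C=24, D=4), p = 0.014137, reject H0.


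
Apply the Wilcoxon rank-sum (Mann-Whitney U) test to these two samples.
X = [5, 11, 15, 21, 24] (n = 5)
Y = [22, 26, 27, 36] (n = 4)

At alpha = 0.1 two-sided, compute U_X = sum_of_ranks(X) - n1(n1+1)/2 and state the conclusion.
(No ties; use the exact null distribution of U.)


Step 1: Combine and sort all 9 observations; assign midranks.
sorted (value, group): (5,X), (11,X), (15,X), (21,X), (22,Y), (24,X), (26,Y), (27,Y), (36,Y)
ranks: 5->1, 11->2, 15->3, 21->4, 22->5, 24->6, 26->7, 27->8, 36->9
Step 2: Rank sum for X: R1 = 1 + 2 + 3 + 4 + 6 = 16.
Step 3: U_X = R1 - n1(n1+1)/2 = 16 - 5*6/2 = 16 - 15 = 1.
       U_Y = n1*n2 - U_X = 20 - 1 = 19.
Step 4: No ties, so the exact null distribution of U (based on enumerating the C(9,5) = 126 equally likely rank assignments) gives the two-sided p-value.
Step 5: p-value = 0.031746; compare to alpha = 0.1. reject H0.

U_X = 1, p = 0.031746, reject H0 at alpha = 0.1.


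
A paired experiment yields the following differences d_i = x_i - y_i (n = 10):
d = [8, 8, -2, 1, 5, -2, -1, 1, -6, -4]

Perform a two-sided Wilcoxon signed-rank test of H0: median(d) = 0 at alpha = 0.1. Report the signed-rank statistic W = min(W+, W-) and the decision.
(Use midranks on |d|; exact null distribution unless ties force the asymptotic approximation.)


Step 1: Drop any zero differences (none here) and take |d_i|.
|d| = [8, 8, 2, 1, 5, 2, 1, 1, 6, 4]
Step 2: Midrank |d_i| (ties get averaged ranks).
ranks: |8|->9.5, |8|->9.5, |2|->4.5, |1|->2, |5|->7, |2|->4.5, |1|->2, |1|->2, |6|->8, |4|->6
Step 3: Attach original signs; sum ranks with positive sign and with negative sign.
W+ = 9.5 + 9.5 + 2 + 7 + 2 = 30
W- = 4.5 + 4.5 + 2 + 8 + 6 = 25
(Check: W+ + W- = 55 should equal n(n+1)/2 = 55.)
Step 4: Test statistic W = min(W+, W-) = 25.
Step 5: Ties in |d|, so use the tie-corrected normal approximation.
        E[W] = n(n+1)/4 = 10*11/4 = 27.5.
        Tie groups: |d|=1 (t=3), |d|=2 (t=2), |d|=8 (t=2); sum(t^3 - t) = 36.
        Var[W] = n(n+1)(2n+1)/24 - sum(t^3-t)/48 = 2310/24 - 36/48 = 95.5.
        z = (W - E[W]) / sqrt(Var[W]) = (25 - 27.5) / 9.7724 = -0.2558.
        Two-sided p = 2*Phi(z) = 0.798088.
Step 6: alpha = 0.1. fail to reject H0.

W+ = 30, W- = 25, W = min = 25, p = 0.798088, fail to reject H0.


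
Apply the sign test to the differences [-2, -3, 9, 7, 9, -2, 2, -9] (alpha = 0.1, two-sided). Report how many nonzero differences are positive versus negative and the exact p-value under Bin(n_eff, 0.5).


Step 1: Discard zero differences. Original n = 8; n_eff = number of nonzero differences = 8.
Nonzero differences (with sign): -2, -3, +9, +7, +9, -2, +2, -9
Step 2: Count signs: positive = 4, negative = 4.
Step 3: Under H0: P(positive) = 0.5, so the number of positives S ~ Bin(8, 0.5).
Step 4: Two-sided exact p-value = sum of Bin(8,0.5) probabilities at or below the observed probability = 1.000000.
Step 5: alpha = 0.1. fail to reject H0.

n_eff = 8, pos = 4, neg = 4, p = 1.000000, fail to reject H0.


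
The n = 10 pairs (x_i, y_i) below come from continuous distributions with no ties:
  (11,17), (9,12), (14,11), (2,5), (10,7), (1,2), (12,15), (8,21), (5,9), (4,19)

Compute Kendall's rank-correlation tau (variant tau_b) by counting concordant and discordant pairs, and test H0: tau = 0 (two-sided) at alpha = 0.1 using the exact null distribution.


Step 1: Enumerate the 45 unordered pairs (i,j) with i<j and classify each by sign(x_j-x_i) * sign(y_j-y_i).
  (1,2):dx=-2,dy=-5->C; (1,3):dx=+3,dy=-6->D; (1,4):dx=-9,dy=-12->C; (1,5):dx=-1,dy=-10->C
  (1,6):dx=-10,dy=-15->C; (1,7):dx=+1,dy=-2->D; (1,8):dx=-3,dy=+4->D; (1,9):dx=-6,dy=-8->C
  (1,10):dx=-7,dy=+2->D; (2,3):dx=+5,dy=-1->D; (2,4):dx=-7,dy=-7->C; (2,5):dx=+1,dy=-5->D
  (2,6):dx=-8,dy=-10->C; (2,7):dx=+3,dy=+3->C; (2,8):dx=-1,dy=+9->D; (2,9):dx=-4,dy=-3->C
  (2,10):dx=-5,dy=+7->D; (3,4):dx=-12,dy=-6->C; (3,5):dx=-4,dy=-4->C; (3,6):dx=-13,dy=-9->C
  (3,7):dx=-2,dy=+4->D; (3,8):dx=-6,dy=+10->D; (3,9):dx=-9,dy=-2->C; (3,10):dx=-10,dy=+8->D
  (4,5):dx=+8,dy=+2->C; (4,6):dx=-1,dy=-3->C; (4,7):dx=+10,dy=+10->C; (4,8):dx=+6,dy=+16->C
  (4,9):dx=+3,dy=+4->C; (4,10):dx=+2,dy=+14->C; (5,6):dx=-9,dy=-5->C; (5,7):dx=+2,dy=+8->C
  (5,8):dx=-2,dy=+14->D; (5,9):dx=-5,dy=+2->D; (5,10):dx=-6,dy=+12->D; (6,7):dx=+11,dy=+13->C
  (6,8):dx=+7,dy=+19->C; (6,9):dx=+4,dy=+7->C; (6,10):dx=+3,dy=+17->C; (7,8):dx=-4,dy=+6->D
  (7,9):dx=-7,dy=-6->C; (7,10):dx=-8,dy=+4->D; (8,9):dx=-3,dy=-12->C; (8,10):dx=-4,dy=-2->C
  (9,10):dx=-1,dy=+10->D
Step 2: C = 28, D = 17, total pairs = 45.
Step 3: tau = (C - D)/(n(n-1)/2) = (28 - 17)/45 = 0.244444.
Step 4: Exact two-sided p-value (enumerate n! = 3628800 permutations of y under H0): p = 0.380720.
Step 5: alpha = 0.1. fail to reject H0.

tau_b = 0.2444 (C=28, D=17), p = 0.380720, fail to reject H0.


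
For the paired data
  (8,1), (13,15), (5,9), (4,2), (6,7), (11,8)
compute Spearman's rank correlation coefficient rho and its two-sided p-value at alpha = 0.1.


Step 1: Rank x and y separately (midranks; no ties here).
rank(x): 8->4, 13->6, 5->2, 4->1, 6->3, 11->5
rank(y): 1->1, 15->6, 9->5, 2->2, 7->3, 8->4
Step 2: d_i = R_x(i) - R_y(i); compute d_i^2.
  (4-1)^2=9, (6-6)^2=0, (2-5)^2=9, (1-2)^2=1, (3-3)^2=0, (5-4)^2=1
sum(d^2) = 20.
Step 3: rho = 1 - 6*20 / (6*(6^2 - 1)) = 1 - 120/210 = 0.428571.
Step 4: Under H0, t = rho * sqrt((n-2)/(1-rho^2)) = 0.9487 ~ t(4).
Step 5: Two-sided p-value from the t-distribution with 4 df = 0.396501.
Step 6: alpha = 0.1. fail to reject H0.

rho = 0.4286, p = 0.396501, fail to reject H0 at alpha = 0.1.


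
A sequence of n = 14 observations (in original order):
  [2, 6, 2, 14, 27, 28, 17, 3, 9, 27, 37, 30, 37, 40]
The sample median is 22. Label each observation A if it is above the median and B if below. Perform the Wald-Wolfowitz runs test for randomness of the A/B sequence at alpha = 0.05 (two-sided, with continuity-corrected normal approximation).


Step 1: Compute median = 22; label A = above, B = below.
Labels in order: BBBBAABBBAAAAA  (n_A = 7, n_B = 7)
Step 2: Count runs R = 4.
Step 3: Under H0 (random ordering), E[R] = 2*n_A*n_B/(n_A+n_B) + 1 = 2*7*7/14 + 1 = 8.0000.
        Var[R] = 2*n_A*n_B*(2*n_A*n_B - n_A - n_B) / ((n_A+n_B)^2 * (n_A+n_B-1)) = 8232/2548 = 3.2308.
        SD[R] = 1.7974.
Step 4: Continuity-corrected z = (R + 0.5 - E[R]) / SD[R] = (4 + 0.5 - 8.0000) / 1.7974 = -1.9472.
Step 5: Two-sided p-value via normal approximation = 2*(1 - Phi(|z|)) = 0.051508.
Step 6: alpha = 0.05. fail to reject H0.

R = 4, z = -1.9472, p = 0.051508, fail to reject H0.


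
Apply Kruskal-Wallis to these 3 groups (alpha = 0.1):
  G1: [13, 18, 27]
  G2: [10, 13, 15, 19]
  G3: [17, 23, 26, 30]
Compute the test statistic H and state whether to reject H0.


Step 1: Combine all N = 11 observations and assign midranks.
sorted (value, group, rank): (10,G2,1), (13,G1,2.5), (13,G2,2.5), (15,G2,4), (17,G3,5), (18,G1,6), (19,G2,7), (23,G3,8), (26,G3,9), (27,G1,10), (30,G3,11)
Step 2: Sum ranks within each group.
R_1 = 18.5 (n_1 = 3)
R_2 = 14.5 (n_2 = 4)
R_3 = 33 (n_3 = 4)
Step 3: H = 12/(N(N+1)) * sum(R_i^2/n_i) - 3(N+1)
     = 12/(11*12) * (18.5^2/3 + 14.5^2/4 + 33^2/4) - 3*12
     = 0.090909 * 438.896 - 36
     = 3.899621.
Step 4: Ties present; correction factor C = 1 - 6/(11^3 - 11) = 0.995455. Corrected H = 3.899621 / 0.995455 = 3.917428.
Step 5: Under H0, H ~ chi^2(2); p-value = 0.141040.
Step 6: alpha = 0.1. fail to reject H0.

H = 3.9174, df = 2, p = 0.141040, fail to reject H0.


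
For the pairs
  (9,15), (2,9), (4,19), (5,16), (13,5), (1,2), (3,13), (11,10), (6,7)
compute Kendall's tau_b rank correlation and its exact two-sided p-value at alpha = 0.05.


Step 1: Enumerate the 36 unordered pairs (i,j) with i<j and classify each by sign(x_j-x_i) * sign(y_j-y_i).
  (1,2):dx=-7,dy=-6->C; (1,3):dx=-5,dy=+4->D; (1,4):dx=-4,dy=+1->D; (1,5):dx=+4,dy=-10->D
  (1,6):dx=-8,dy=-13->C; (1,7):dx=-6,dy=-2->C; (1,8):dx=+2,dy=-5->D; (1,9):dx=-3,dy=-8->C
  (2,3):dx=+2,dy=+10->C; (2,4):dx=+3,dy=+7->C; (2,5):dx=+11,dy=-4->D; (2,6):dx=-1,dy=-7->C
  (2,7):dx=+1,dy=+4->C; (2,8):dx=+9,dy=+1->C; (2,9):dx=+4,dy=-2->D; (3,4):dx=+1,dy=-3->D
  (3,5):dx=+9,dy=-14->D; (3,6):dx=-3,dy=-17->C; (3,7):dx=-1,dy=-6->C; (3,8):dx=+7,dy=-9->D
  (3,9):dx=+2,dy=-12->D; (4,5):dx=+8,dy=-11->D; (4,6):dx=-4,dy=-14->C; (4,7):dx=-2,dy=-3->C
  (4,8):dx=+6,dy=-6->D; (4,9):dx=+1,dy=-9->D; (5,6):dx=-12,dy=-3->C; (5,7):dx=-10,dy=+8->D
  (5,8):dx=-2,dy=+5->D; (5,9):dx=-7,dy=+2->D; (6,7):dx=+2,dy=+11->C; (6,8):dx=+10,dy=+8->C
  (6,9):dx=+5,dy=+5->C; (7,8):dx=+8,dy=-3->D; (7,9):dx=+3,dy=-6->D; (8,9):dx=-5,dy=-3->C
Step 2: C = 18, D = 18, total pairs = 36.
Step 3: tau = (C - D)/(n(n-1)/2) = (18 - 18)/36 = 0.000000.
Step 4: Exact two-sided p-value (enumerate n! = 362880 permutations of y under H0): p = 1.000000.
Step 5: alpha = 0.05. fail to reject H0.

tau_b = 0.0000 (C=18, D=18), p = 1.000000, fail to reject H0.


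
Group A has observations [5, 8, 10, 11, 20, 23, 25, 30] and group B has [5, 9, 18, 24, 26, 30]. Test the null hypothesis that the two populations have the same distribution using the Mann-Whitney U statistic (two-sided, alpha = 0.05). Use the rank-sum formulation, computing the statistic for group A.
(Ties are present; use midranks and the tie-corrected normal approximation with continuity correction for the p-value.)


Step 1: Combine and sort all 14 observations; assign midranks.
sorted (value, group): (5,X), (5,Y), (8,X), (9,Y), (10,X), (11,X), (18,Y), (20,X), (23,X), (24,Y), (25,X), (26,Y), (30,X), (30,Y)
ranks: 5->1.5, 5->1.5, 8->3, 9->4, 10->5, 11->6, 18->7, 20->8, 23->9, 24->10, 25->11, 26->12, 30->13.5, 30->13.5
Step 2: Rank sum for X: R1 = 1.5 + 3 + 5 + 6 + 8 + 9 + 11 + 13.5 = 57.
Step 3: U_X = R1 - n1(n1+1)/2 = 57 - 8*9/2 = 57 - 36 = 21.
       U_Y = n1*n2 - U_X = 48 - 21 = 27.
Step 4: Ties are present, so use the tie-corrected normal approximation (with continuity correction) for the p-value.
Step 5: p-value = 0.746347; compare to alpha = 0.05. fail to reject H0.

U_X = 21, p = 0.746347, fail to reject H0 at alpha = 0.05.


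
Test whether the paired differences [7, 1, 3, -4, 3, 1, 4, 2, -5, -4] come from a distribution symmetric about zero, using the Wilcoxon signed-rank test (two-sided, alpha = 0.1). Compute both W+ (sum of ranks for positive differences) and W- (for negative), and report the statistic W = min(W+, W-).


Step 1: Drop any zero differences (none here) and take |d_i|.
|d| = [7, 1, 3, 4, 3, 1, 4, 2, 5, 4]
Step 2: Midrank |d_i| (ties get averaged ranks).
ranks: |7|->10, |1|->1.5, |3|->4.5, |4|->7, |3|->4.5, |1|->1.5, |4|->7, |2|->3, |5|->9, |4|->7
Step 3: Attach original signs; sum ranks with positive sign and with negative sign.
W+ = 10 + 1.5 + 4.5 + 4.5 + 1.5 + 7 + 3 = 32
W- = 7 + 9 + 7 = 23
(Check: W+ + W- = 55 should equal n(n+1)/2 = 55.)
Step 4: Test statistic W = min(W+, W-) = 23.
Step 5: Ties in |d|, so use the tie-corrected normal approximation.
        E[W] = n(n+1)/4 = 10*11/4 = 27.5.
        Tie groups: |d|=1 (t=2), |d|=3 (t=2), |d|=4 (t=3); sum(t^3 - t) = 36.
        Var[W] = n(n+1)(2n+1)/24 - sum(t^3-t)/48 = 2310/24 - 36/48 = 95.5.
        z = (W - E[W]) / sqrt(Var[W]) = (23 - 27.5) / 9.7724 = -0.4605.
        Two-sided p = 2*Phi(z) = 0.645172.
Step 6: alpha = 0.1. fail to reject H0.

W+ = 32, W- = 23, W = min = 23, p = 0.645172, fail to reject H0.


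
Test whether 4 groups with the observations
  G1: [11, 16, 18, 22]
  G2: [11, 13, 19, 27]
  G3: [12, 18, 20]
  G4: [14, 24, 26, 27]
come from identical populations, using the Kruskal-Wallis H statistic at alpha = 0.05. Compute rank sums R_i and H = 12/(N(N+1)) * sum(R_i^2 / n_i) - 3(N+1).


Step 1: Combine all N = 15 observations and assign midranks.
sorted (value, group, rank): (11,G1,1.5), (11,G2,1.5), (12,G3,3), (13,G2,4), (14,G4,5), (16,G1,6), (18,G1,7.5), (18,G3,7.5), (19,G2,9), (20,G3,10), (22,G1,11), (24,G4,12), (26,G4,13), (27,G2,14.5), (27,G4,14.5)
Step 2: Sum ranks within each group.
R_1 = 26 (n_1 = 4)
R_2 = 29 (n_2 = 4)
R_3 = 20.5 (n_3 = 3)
R_4 = 44.5 (n_4 = 4)
Step 3: H = 12/(N(N+1)) * sum(R_i^2/n_i) - 3(N+1)
     = 12/(15*16) * (26^2/4 + 29^2/4 + 20.5^2/3 + 44.5^2/4) - 3*16
     = 0.050000 * 1014.4 - 48
     = 2.719792.
Step 4: Ties present; correction factor C = 1 - 18/(15^3 - 15) = 0.994643. Corrected H = 2.719792 / 0.994643 = 2.734440.
Step 5: Under H0, H ~ chi^2(3); p-value = 0.434406.
Step 6: alpha = 0.05. fail to reject H0.

H = 2.7344, df = 3, p = 0.434406, fail to reject H0.


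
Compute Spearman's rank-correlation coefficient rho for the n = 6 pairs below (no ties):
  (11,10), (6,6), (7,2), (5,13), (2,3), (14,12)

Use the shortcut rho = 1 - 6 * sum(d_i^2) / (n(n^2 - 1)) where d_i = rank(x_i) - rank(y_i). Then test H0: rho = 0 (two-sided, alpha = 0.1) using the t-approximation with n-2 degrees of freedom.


Step 1: Rank x and y separately (midranks; no ties here).
rank(x): 11->5, 6->3, 7->4, 5->2, 2->1, 14->6
rank(y): 10->4, 6->3, 2->1, 13->6, 3->2, 12->5
Step 2: d_i = R_x(i) - R_y(i); compute d_i^2.
  (5-4)^2=1, (3-3)^2=0, (4-1)^2=9, (2-6)^2=16, (1-2)^2=1, (6-5)^2=1
sum(d^2) = 28.
Step 3: rho = 1 - 6*28 / (6*(6^2 - 1)) = 1 - 168/210 = 0.200000.
Step 4: Under H0, t = rho * sqrt((n-2)/(1-rho^2)) = 0.4082 ~ t(4).
Step 5: Two-sided p-value from the t-distribution with 4 df = 0.704000.
Step 6: alpha = 0.1. fail to reject H0.

rho = 0.2000, p = 0.704000, fail to reject H0 at alpha = 0.1.


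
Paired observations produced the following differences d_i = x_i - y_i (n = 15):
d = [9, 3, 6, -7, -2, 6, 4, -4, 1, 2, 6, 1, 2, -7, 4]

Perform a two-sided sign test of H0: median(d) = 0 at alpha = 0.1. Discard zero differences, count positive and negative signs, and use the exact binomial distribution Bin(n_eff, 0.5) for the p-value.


Step 1: Discard zero differences. Original n = 15; n_eff = number of nonzero differences = 15.
Nonzero differences (with sign): +9, +3, +6, -7, -2, +6, +4, -4, +1, +2, +6, +1, +2, -7, +4
Step 2: Count signs: positive = 11, negative = 4.
Step 3: Under H0: P(positive) = 0.5, so the number of positives S ~ Bin(15, 0.5).
Step 4: Two-sided exact p-value = sum of Bin(15,0.5) probabilities at or below the observed probability = 0.118469.
Step 5: alpha = 0.1. fail to reject H0.

n_eff = 15, pos = 11, neg = 4, p = 0.118469, fail to reject H0.


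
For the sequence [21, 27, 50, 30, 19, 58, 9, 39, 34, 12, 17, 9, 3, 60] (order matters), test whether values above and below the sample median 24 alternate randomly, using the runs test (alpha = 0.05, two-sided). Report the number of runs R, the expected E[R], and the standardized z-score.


Step 1: Compute median = 24; label A = above, B = below.
Labels in order: BAAABABAABBBBA  (n_A = 7, n_B = 7)
Step 2: Count runs R = 8.
Step 3: Under H0 (random ordering), E[R] = 2*n_A*n_B/(n_A+n_B) + 1 = 2*7*7/14 + 1 = 8.0000.
        Var[R] = 2*n_A*n_B*(2*n_A*n_B - n_A - n_B) / ((n_A+n_B)^2 * (n_A+n_B-1)) = 8232/2548 = 3.2308.
        SD[R] = 1.7974.
Step 4: R = E[R], so z = 0 with no continuity correction.
Step 5: Two-sided p-value via normal approximation = 2*(1 - Phi(|z|)) = 1.000000.
Step 6: alpha = 0.05. fail to reject H0.

R = 8, z = 0.0000, p = 1.000000, fail to reject H0.


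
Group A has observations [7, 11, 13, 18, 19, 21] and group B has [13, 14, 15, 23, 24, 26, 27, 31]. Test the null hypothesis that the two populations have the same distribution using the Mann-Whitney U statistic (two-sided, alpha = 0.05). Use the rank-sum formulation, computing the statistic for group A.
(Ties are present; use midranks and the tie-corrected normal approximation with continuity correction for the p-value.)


Step 1: Combine and sort all 14 observations; assign midranks.
sorted (value, group): (7,X), (11,X), (13,X), (13,Y), (14,Y), (15,Y), (18,X), (19,X), (21,X), (23,Y), (24,Y), (26,Y), (27,Y), (31,Y)
ranks: 7->1, 11->2, 13->3.5, 13->3.5, 14->5, 15->6, 18->7, 19->8, 21->9, 23->10, 24->11, 26->12, 27->13, 31->14
Step 2: Rank sum for X: R1 = 1 + 2 + 3.5 + 7 + 8 + 9 = 30.5.
Step 3: U_X = R1 - n1(n1+1)/2 = 30.5 - 6*7/2 = 30.5 - 21 = 9.5.
       U_Y = n1*n2 - U_X = 48 - 9.5 = 38.5.
Step 4: Ties are present, so use the tie-corrected normal approximation (with continuity correction) for the p-value.
Step 5: p-value = 0.070392; compare to alpha = 0.05. fail to reject H0.

U_X = 9.5, p = 0.070392, fail to reject H0 at alpha = 0.05.


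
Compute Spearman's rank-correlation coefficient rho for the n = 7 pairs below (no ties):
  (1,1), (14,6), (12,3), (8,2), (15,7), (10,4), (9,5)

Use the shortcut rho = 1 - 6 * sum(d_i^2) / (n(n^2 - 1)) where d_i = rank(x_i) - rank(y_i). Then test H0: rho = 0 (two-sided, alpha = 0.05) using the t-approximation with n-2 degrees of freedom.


Step 1: Rank x and y separately (midranks; no ties here).
rank(x): 1->1, 14->6, 12->5, 8->2, 15->7, 10->4, 9->3
rank(y): 1->1, 6->6, 3->3, 2->2, 7->7, 4->4, 5->5
Step 2: d_i = R_x(i) - R_y(i); compute d_i^2.
  (1-1)^2=0, (6-6)^2=0, (5-3)^2=4, (2-2)^2=0, (7-7)^2=0, (4-4)^2=0, (3-5)^2=4
sum(d^2) = 8.
Step 3: rho = 1 - 6*8 / (7*(7^2 - 1)) = 1 - 48/336 = 0.857143.
Step 4: Under H0, t = rho * sqrt((n-2)/(1-rho^2)) = 3.7210 ~ t(5).
Step 5: Two-sided p-value from the t-distribution with 5 df = 0.013697.
Step 6: alpha = 0.05. reject H0.

rho = 0.8571, p = 0.013697, reject H0 at alpha = 0.05.


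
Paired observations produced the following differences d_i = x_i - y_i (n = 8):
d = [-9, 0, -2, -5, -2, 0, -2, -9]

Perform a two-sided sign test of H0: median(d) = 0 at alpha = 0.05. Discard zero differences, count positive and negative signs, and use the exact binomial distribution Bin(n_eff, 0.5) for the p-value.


Step 1: Discard zero differences. Original n = 8; n_eff = number of nonzero differences = 6.
Nonzero differences (with sign): -9, -2, -5, -2, -2, -9
Step 2: Count signs: positive = 0, negative = 6.
Step 3: Under H0: P(positive) = 0.5, so the number of positives S ~ Bin(6, 0.5).
Step 4: Two-sided exact p-value = sum of Bin(6,0.5) probabilities at or below the observed probability = 0.031250.
Step 5: alpha = 0.05. reject H0.

n_eff = 6, pos = 0, neg = 6, p = 0.031250, reject H0.


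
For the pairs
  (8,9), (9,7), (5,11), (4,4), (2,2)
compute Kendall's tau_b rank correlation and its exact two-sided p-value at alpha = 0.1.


Step 1: Enumerate the 10 unordered pairs (i,j) with i<j and classify each by sign(x_j-x_i) * sign(y_j-y_i).
  (1,2):dx=+1,dy=-2->D; (1,3):dx=-3,dy=+2->D; (1,4):dx=-4,dy=-5->C; (1,5):dx=-6,dy=-7->C
  (2,3):dx=-4,dy=+4->D; (2,4):dx=-5,dy=-3->C; (2,5):dx=-7,dy=-5->C; (3,4):dx=-1,dy=-7->C
  (3,5):dx=-3,dy=-9->C; (4,5):dx=-2,dy=-2->C
Step 2: C = 7, D = 3, total pairs = 10.
Step 3: tau = (C - D)/(n(n-1)/2) = (7 - 3)/10 = 0.400000.
Step 4: Exact two-sided p-value (enumerate n! = 120 permutations of y under H0): p = 0.483333.
Step 5: alpha = 0.1. fail to reject H0.

tau_b = 0.4000 (C=7, D=3), p = 0.483333, fail to reject H0.


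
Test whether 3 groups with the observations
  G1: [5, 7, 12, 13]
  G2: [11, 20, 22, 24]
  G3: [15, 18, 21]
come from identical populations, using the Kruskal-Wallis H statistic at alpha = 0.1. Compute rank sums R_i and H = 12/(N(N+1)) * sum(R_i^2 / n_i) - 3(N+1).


Step 1: Combine all N = 11 observations and assign midranks.
sorted (value, group, rank): (5,G1,1), (7,G1,2), (11,G2,3), (12,G1,4), (13,G1,5), (15,G3,6), (18,G3,7), (20,G2,8), (21,G3,9), (22,G2,10), (24,G2,11)
Step 2: Sum ranks within each group.
R_1 = 12 (n_1 = 4)
R_2 = 32 (n_2 = 4)
R_3 = 22 (n_3 = 3)
Step 3: H = 12/(N(N+1)) * sum(R_i^2/n_i) - 3(N+1)
     = 12/(11*12) * (12^2/4 + 32^2/4 + 22^2/3) - 3*12
     = 0.090909 * 453.333 - 36
     = 5.212121.
Step 4: No ties, so H is used without correction.
Step 5: Under H0, H ~ chi^2(2); p-value = 0.073825.
Step 6: alpha = 0.1. reject H0.

H = 5.2121, df = 2, p = 0.073825, reject H0.


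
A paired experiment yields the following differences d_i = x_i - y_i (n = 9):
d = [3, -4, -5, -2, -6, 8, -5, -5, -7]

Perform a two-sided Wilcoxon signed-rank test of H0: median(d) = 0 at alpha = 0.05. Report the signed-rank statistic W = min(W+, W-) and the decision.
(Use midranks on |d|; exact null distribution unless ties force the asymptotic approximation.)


Step 1: Drop any zero differences (none here) and take |d_i|.
|d| = [3, 4, 5, 2, 6, 8, 5, 5, 7]
Step 2: Midrank |d_i| (ties get averaged ranks).
ranks: |3|->2, |4|->3, |5|->5, |2|->1, |6|->7, |8|->9, |5|->5, |5|->5, |7|->8
Step 3: Attach original signs; sum ranks with positive sign and with negative sign.
W+ = 2 + 9 = 11
W- = 3 + 5 + 1 + 7 + 5 + 5 + 8 = 34
(Check: W+ + W- = 45 should equal n(n+1)/2 = 45.)
Step 4: Test statistic W = min(W+, W-) = 11.
Step 5: Ties in |d|, so use the tie-corrected normal approximation.
        E[W] = n(n+1)/4 = 9*10/4 = 22.5.
        Tie groups: |d|=5 (t=3); sum(t^3 - t) = 24.
        Var[W] = n(n+1)(2n+1)/24 - sum(t^3-t)/48 = 1710/24 - 24/48 = 70.75.
        z = (W - E[W]) / sqrt(Var[W]) = (11 - 22.5) / 8.4113 = -1.3672.
        Two-sided p = 2*Phi(z) = 0.171560.
Step 6: alpha = 0.05. fail to reject H0.

W+ = 11, W- = 34, W = min = 11, p = 0.171560, fail to reject H0.


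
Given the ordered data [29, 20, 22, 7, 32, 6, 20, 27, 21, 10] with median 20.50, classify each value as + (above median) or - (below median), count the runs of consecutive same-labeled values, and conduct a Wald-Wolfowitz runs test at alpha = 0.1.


Step 1: Compute median = 20.50; label A = above, B = below.
Labels in order: ABABABBAAB  (n_A = 5, n_B = 5)
Step 2: Count runs R = 8.
Step 3: Under H0 (random ordering), E[R] = 2*n_A*n_B/(n_A+n_B) + 1 = 2*5*5/10 + 1 = 6.0000.
        Var[R] = 2*n_A*n_B*(2*n_A*n_B - n_A - n_B) / ((n_A+n_B)^2 * (n_A+n_B-1)) = 2000/900 = 2.2222.
        SD[R] = 1.4907.
Step 4: Continuity-corrected z = (R - 0.5 - E[R]) / SD[R] = (8 - 0.5 - 6.0000) / 1.4907 = 1.0062.
Step 5: Two-sided p-value via normal approximation = 2*(1 - Phi(|z|)) = 0.314305.
Step 6: alpha = 0.1. fail to reject H0.

R = 8, z = 1.0062, p = 0.314305, fail to reject H0.


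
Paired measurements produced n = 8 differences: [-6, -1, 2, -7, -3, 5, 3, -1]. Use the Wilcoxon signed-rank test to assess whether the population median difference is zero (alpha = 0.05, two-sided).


Step 1: Drop any zero differences (none here) and take |d_i|.
|d| = [6, 1, 2, 7, 3, 5, 3, 1]
Step 2: Midrank |d_i| (ties get averaged ranks).
ranks: |6|->7, |1|->1.5, |2|->3, |7|->8, |3|->4.5, |5|->6, |3|->4.5, |1|->1.5
Step 3: Attach original signs; sum ranks with positive sign and with negative sign.
W+ = 3 + 6 + 4.5 = 13.5
W- = 7 + 1.5 + 8 + 4.5 + 1.5 = 22.5
(Check: W+ + W- = 36 should equal n(n+1)/2 = 36.)
Step 4: Test statistic W = min(W+, W-) = 13.5.
Step 5: Ties in |d|, so use the tie-corrected normal approximation.
        E[W] = n(n+1)/4 = 8*9/4 = 18.
        Tie groups: |d|=1 (t=2), |d|=3 (t=2); sum(t^3 - t) = 12.
        Var[W] = n(n+1)(2n+1)/24 - sum(t^3-t)/48 = 1224/24 - 12/48 = 50.75.
        z = (W - E[W]) / sqrt(Var[W]) = (13.5 - 18) / 7.1239 = -0.6317.
        Two-sided p = 2*Phi(z) = 0.527599.
Step 6: alpha = 0.05. fail to reject H0.

W+ = 13.5, W- = 22.5, W = min = 13.5, p = 0.527599, fail to reject H0.


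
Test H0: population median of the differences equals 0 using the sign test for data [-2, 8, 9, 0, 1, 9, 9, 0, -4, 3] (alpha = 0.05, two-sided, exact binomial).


Step 1: Discard zero differences. Original n = 10; n_eff = number of nonzero differences = 8.
Nonzero differences (with sign): -2, +8, +9, +1, +9, +9, -4, +3
Step 2: Count signs: positive = 6, negative = 2.
Step 3: Under H0: P(positive) = 0.5, so the number of positives S ~ Bin(8, 0.5).
Step 4: Two-sided exact p-value = sum of Bin(8,0.5) probabilities at or below the observed probability = 0.289062.
Step 5: alpha = 0.05. fail to reject H0.

n_eff = 8, pos = 6, neg = 2, p = 0.289062, fail to reject H0.


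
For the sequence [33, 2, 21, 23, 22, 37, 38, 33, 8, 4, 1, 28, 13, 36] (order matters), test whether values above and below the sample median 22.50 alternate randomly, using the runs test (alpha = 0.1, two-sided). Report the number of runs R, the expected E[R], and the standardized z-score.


Step 1: Compute median = 22.50; label A = above, B = below.
Labels in order: ABBABAAABBBABA  (n_A = 7, n_B = 7)
Step 2: Count runs R = 9.
Step 3: Under H0 (random ordering), E[R] = 2*n_A*n_B/(n_A+n_B) + 1 = 2*7*7/14 + 1 = 8.0000.
        Var[R] = 2*n_A*n_B*(2*n_A*n_B - n_A - n_B) / ((n_A+n_B)^2 * (n_A+n_B-1)) = 8232/2548 = 3.2308.
        SD[R] = 1.7974.
Step 4: Continuity-corrected z = (R - 0.5 - E[R]) / SD[R] = (9 - 0.5 - 8.0000) / 1.7974 = 0.2782.
Step 5: Two-sided p-value via normal approximation = 2*(1 - Phi(|z|)) = 0.780879.
Step 6: alpha = 0.1. fail to reject H0.

R = 9, z = 0.2782, p = 0.780879, fail to reject H0.


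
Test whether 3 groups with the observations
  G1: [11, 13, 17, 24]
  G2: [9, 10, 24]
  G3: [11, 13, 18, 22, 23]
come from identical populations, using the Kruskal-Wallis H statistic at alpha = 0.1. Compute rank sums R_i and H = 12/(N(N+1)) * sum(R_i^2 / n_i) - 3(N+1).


Step 1: Combine all N = 12 observations and assign midranks.
sorted (value, group, rank): (9,G2,1), (10,G2,2), (11,G1,3.5), (11,G3,3.5), (13,G1,5.5), (13,G3,5.5), (17,G1,7), (18,G3,8), (22,G3,9), (23,G3,10), (24,G1,11.5), (24,G2,11.5)
Step 2: Sum ranks within each group.
R_1 = 27.5 (n_1 = 4)
R_2 = 14.5 (n_2 = 3)
R_3 = 36 (n_3 = 5)
Step 3: H = 12/(N(N+1)) * sum(R_i^2/n_i) - 3(N+1)
     = 12/(12*13) * (27.5^2/4 + 14.5^2/3 + 36^2/5) - 3*13
     = 0.076923 * 518.346 - 39
     = 0.872756.
Step 4: Ties present; correction factor C = 1 - 18/(12^3 - 12) = 0.989510. Corrected H = 0.872756 / 0.989510 = 0.882008.
Step 5: Under H0, H ~ chi^2(2); p-value = 0.643390.
Step 6: alpha = 0.1. fail to reject H0.

H = 0.8820, df = 2, p = 0.643390, fail to reject H0.


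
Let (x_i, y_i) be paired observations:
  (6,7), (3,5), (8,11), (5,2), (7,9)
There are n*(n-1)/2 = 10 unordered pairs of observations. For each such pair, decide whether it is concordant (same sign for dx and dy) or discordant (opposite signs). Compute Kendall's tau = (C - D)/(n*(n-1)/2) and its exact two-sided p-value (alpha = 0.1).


Step 1: Enumerate the 10 unordered pairs (i,j) with i<j and classify each by sign(x_j-x_i) * sign(y_j-y_i).
  (1,2):dx=-3,dy=-2->C; (1,3):dx=+2,dy=+4->C; (1,4):dx=-1,dy=-5->C; (1,5):dx=+1,dy=+2->C
  (2,3):dx=+5,dy=+6->C; (2,4):dx=+2,dy=-3->D; (2,5):dx=+4,dy=+4->C; (3,4):dx=-3,dy=-9->C
  (3,5):dx=-1,dy=-2->C; (4,5):dx=+2,dy=+7->C
Step 2: C = 9, D = 1, total pairs = 10.
Step 3: tau = (C - D)/(n(n-1)/2) = (9 - 1)/10 = 0.800000.
Step 4: Exact two-sided p-value (enumerate n! = 120 permutations of y under H0): p = 0.083333.
Step 5: alpha = 0.1. reject H0.

tau_b = 0.8000 (C=9, D=1), p = 0.083333, reject H0.


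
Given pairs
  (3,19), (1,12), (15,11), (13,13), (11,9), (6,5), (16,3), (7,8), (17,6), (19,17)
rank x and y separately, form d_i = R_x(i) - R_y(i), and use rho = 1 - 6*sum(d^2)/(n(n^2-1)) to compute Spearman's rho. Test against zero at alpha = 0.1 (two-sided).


Step 1: Rank x and y separately (midranks; no ties here).
rank(x): 3->2, 1->1, 15->7, 13->6, 11->5, 6->3, 16->8, 7->4, 17->9, 19->10
rank(y): 19->10, 12->7, 11->6, 13->8, 9->5, 5->2, 3->1, 8->4, 6->3, 17->9
Step 2: d_i = R_x(i) - R_y(i); compute d_i^2.
  (2-10)^2=64, (1-7)^2=36, (7-6)^2=1, (6-8)^2=4, (5-5)^2=0, (3-2)^2=1, (8-1)^2=49, (4-4)^2=0, (9-3)^2=36, (10-9)^2=1
sum(d^2) = 192.
Step 3: rho = 1 - 6*192 / (10*(10^2 - 1)) = 1 - 1152/990 = -0.163636.
Step 4: Under H0, t = rho * sqrt((n-2)/(1-rho^2)) = -0.4692 ~ t(8).
Step 5: Two-sided p-value from the t-distribution with 8 df = 0.651477.
Step 6: alpha = 0.1. fail to reject H0.

rho = -0.1636, p = 0.651477, fail to reject H0 at alpha = 0.1.
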